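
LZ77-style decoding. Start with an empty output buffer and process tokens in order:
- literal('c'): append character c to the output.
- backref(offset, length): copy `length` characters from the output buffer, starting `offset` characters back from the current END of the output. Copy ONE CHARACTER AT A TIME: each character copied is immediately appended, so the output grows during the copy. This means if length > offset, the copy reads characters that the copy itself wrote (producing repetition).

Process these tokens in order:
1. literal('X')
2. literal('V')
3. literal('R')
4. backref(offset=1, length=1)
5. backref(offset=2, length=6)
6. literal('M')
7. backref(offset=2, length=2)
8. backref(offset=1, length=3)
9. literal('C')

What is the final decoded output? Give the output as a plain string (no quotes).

Token 1: literal('X'). Output: "X"
Token 2: literal('V'). Output: "XV"
Token 3: literal('R'). Output: "XVR"
Token 4: backref(off=1, len=1). Copied 'R' from pos 2. Output: "XVRR"
Token 5: backref(off=2, len=6) (overlapping!). Copied 'RRRRRR' from pos 2. Output: "XVRRRRRRRR"
Token 6: literal('M'). Output: "XVRRRRRRRRM"
Token 7: backref(off=2, len=2). Copied 'RM' from pos 9. Output: "XVRRRRRRRRMRM"
Token 8: backref(off=1, len=3) (overlapping!). Copied 'MMM' from pos 12. Output: "XVRRRRRRRRMRMMMM"
Token 9: literal('C'). Output: "XVRRRRRRRRMRMMMMC"

Answer: XVRRRRRRRRMRMMMMC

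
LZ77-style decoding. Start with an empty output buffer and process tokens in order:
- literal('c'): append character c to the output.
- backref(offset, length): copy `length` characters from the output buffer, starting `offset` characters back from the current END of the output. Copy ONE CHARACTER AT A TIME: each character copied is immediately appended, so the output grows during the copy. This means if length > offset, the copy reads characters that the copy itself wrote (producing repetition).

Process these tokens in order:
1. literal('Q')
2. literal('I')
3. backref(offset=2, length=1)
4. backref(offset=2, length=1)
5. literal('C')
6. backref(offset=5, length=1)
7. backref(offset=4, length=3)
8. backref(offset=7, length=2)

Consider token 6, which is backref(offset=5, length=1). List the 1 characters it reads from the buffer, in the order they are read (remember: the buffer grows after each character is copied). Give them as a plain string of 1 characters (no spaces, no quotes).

Answer: Q

Derivation:
Token 1: literal('Q'). Output: "Q"
Token 2: literal('I'). Output: "QI"
Token 3: backref(off=2, len=1). Copied 'Q' from pos 0. Output: "QIQ"
Token 4: backref(off=2, len=1). Copied 'I' from pos 1. Output: "QIQI"
Token 5: literal('C'). Output: "QIQIC"
Token 6: backref(off=5, len=1). Buffer before: "QIQIC" (len 5)
  byte 1: read out[0]='Q', append. Buffer now: "QIQICQ"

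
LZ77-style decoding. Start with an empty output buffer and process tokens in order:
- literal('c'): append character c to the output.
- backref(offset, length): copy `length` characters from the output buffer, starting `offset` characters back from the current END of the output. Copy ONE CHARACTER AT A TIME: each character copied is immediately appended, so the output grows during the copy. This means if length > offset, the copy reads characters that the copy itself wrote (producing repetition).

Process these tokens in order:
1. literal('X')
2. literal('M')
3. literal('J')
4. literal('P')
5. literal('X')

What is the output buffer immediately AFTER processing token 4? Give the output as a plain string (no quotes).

Answer: XMJP

Derivation:
Token 1: literal('X'). Output: "X"
Token 2: literal('M'). Output: "XM"
Token 3: literal('J'). Output: "XMJ"
Token 4: literal('P'). Output: "XMJP"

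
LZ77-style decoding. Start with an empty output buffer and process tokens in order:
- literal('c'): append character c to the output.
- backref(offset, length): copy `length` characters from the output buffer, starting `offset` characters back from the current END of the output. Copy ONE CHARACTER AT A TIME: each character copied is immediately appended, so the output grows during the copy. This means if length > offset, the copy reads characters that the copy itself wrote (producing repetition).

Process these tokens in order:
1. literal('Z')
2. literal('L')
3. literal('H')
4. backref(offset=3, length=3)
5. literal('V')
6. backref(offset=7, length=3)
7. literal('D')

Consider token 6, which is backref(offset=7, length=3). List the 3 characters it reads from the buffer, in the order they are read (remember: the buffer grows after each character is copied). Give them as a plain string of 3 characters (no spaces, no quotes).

Answer: ZLH

Derivation:
Token 1: literal('Z'). Output: "Z"
Token 2: literal('L'). Output: "ZL"
Token 3: literal('H'). Output: "ZLH"
Token 4: backref(off=3, len=3). Copied 'ZLH' from pos 0. Output: "ZLHZLH"
Token 5: literal('V'). Output: "ZLHZLHV"
Token 6: backref(off=7, len=3). Buffer before: "ZLHZLHV" (len 7)
  byte 1: read out[0]='Z', append. Buffer now: "ZLHZLHVZ"
  byte 2: read out[1]='L', append. Buffer now: "ZLHZLHVZL"
  byte 3: read out[2]='H', append. Buffer now: "ZLHZLHVZLH"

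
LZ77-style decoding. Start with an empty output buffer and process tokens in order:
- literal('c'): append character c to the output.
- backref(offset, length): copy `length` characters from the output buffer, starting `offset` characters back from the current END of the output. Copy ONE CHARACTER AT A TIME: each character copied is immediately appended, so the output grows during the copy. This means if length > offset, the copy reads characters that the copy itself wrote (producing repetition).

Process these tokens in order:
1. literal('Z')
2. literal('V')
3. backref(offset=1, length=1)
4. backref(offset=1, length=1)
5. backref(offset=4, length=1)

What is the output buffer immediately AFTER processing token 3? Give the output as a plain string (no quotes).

Answer: ZVV

Derivation:
Token 1: literal('Z'). Output: "Z"
Token 2: literal('V'). Output: "ZV"
Token 3: backref(off=1, len=1). Copied 'V' from pos 1. Output: "ZVV"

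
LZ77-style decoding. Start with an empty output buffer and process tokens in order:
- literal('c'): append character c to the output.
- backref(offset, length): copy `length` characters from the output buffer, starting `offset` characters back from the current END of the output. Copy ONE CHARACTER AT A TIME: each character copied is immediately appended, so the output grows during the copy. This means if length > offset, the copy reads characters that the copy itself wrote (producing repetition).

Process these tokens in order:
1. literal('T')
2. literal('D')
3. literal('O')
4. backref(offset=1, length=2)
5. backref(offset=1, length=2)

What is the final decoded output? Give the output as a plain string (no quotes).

Answer: TDOOOOO

Derivation:
Token 1: literal('T'). Output: "T"
Token 2: literal('D'). Output: "TD"
Token 3: literal('O'). Output: "TDO"
Token 4: backref(off=1, len=2) (overlapping!). Copied 'OO' from pos 2. Output: "TDOOO"
Token 5: backref(off=1, len=2) (overlapping!). Copied 'OO' from pos 4. Output: "TDOOOOO"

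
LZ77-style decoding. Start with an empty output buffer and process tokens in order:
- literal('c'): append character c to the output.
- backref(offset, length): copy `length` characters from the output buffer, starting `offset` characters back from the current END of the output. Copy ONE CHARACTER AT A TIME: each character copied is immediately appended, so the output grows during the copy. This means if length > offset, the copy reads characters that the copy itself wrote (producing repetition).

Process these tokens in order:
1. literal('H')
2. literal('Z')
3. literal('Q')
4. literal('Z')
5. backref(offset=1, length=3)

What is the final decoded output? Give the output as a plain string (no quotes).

Answer: HZQZZZZ

Derivation:
Token 1: literal('H'). Output: "H"
Token 2: literal('Z'). Output: "HZ"
Token 3: literal('Q'). Output: "HZQ"
Token 4: literal('Z'). Output: "HZQZ"
Token 5: backref(off=1, len=3) (overlapping!). Copied 'ZZZ' from pos 3. Output: "HZQZZZZ"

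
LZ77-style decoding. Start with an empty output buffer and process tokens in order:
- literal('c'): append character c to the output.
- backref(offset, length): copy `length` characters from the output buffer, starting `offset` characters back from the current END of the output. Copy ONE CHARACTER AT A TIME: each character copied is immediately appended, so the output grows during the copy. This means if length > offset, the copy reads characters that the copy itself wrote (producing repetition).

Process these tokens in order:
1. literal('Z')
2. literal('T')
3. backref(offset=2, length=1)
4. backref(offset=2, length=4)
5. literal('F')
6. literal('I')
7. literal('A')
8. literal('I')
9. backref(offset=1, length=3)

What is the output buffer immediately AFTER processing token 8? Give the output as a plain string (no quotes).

Answer: ZTZTZTZFIAI

Derivation:
Token 1: literal('Z'). Output: "Z"
Token 2: literal('T'). Output: "ZT"
Token 3: backref(off=2, len=1). Copied 'Z' from pos 0. Output: "ZTZ"
Token 4: backref(off=2, len=4) (overlapping!). Copied 'TZTZ' from pos 1. Output: "ZTZTZTZ"
Token 5: literal('F'). Output: "ZTZTZTZF"
Token 6: literal('I'). Output: "ZTZTZTZFI"
Token 7: literal('A'). Output: "ZTZTZTZFIA"
Token 8: literal('I'). Output: "ZTZTZTZFIAI"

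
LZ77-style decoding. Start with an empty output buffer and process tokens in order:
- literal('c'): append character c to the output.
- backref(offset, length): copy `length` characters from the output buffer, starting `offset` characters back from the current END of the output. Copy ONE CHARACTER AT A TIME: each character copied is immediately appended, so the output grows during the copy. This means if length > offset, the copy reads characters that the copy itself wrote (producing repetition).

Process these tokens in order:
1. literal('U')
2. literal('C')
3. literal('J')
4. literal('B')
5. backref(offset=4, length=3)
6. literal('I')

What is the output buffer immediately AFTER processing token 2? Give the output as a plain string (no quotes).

Token 1: literal('U'). Output: "U"
Token 2: literal('C'). Output: "UC"

Answer: UC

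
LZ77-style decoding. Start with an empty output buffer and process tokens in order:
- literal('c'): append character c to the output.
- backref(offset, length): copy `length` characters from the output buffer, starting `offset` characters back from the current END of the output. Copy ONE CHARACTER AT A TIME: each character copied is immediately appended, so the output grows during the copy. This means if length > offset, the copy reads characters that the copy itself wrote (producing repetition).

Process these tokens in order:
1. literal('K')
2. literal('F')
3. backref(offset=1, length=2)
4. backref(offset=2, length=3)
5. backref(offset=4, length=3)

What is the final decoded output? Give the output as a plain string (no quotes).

Answer: KFFFFFFFFF

Derivation:
Token 1: literal('K'). Output: "K"
Token 2: literal('F'). Output: "KF"
Token 3: backref(off=1, len=2) (overlapping!). Copied 'FF' from pos 1. Output: "KFFF"
Token 4: backref(off=2, len=3) (overlapping!). Copied 'FFF' from pos 2. Output: "KFFFFFF"
Token 5: backref(off=4, len=3). Copied 'FFF' from pos 3. Output: "KFFFFFFFFF"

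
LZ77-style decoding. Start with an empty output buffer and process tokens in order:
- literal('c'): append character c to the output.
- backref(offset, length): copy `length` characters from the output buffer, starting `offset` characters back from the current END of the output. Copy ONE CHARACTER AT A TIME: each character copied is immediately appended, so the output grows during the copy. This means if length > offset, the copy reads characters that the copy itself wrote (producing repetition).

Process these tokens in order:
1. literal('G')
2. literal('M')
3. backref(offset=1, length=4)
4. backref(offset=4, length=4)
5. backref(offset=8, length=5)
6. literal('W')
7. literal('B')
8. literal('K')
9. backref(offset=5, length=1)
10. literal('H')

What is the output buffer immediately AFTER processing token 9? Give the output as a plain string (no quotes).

Answer: GMMMMMMMMMMMMMMWBKM

Derivation:
Token 1: literal('G'). Output: "G"
Token 2: literal('M'). Output: "GM"
Token 3: backref(off=1, len=4) (overlapping!). Copied 'MMMM' from pos 1. Output: "GMMMMM"
Token 4: backref(off=4, len=4). Copied 'MMMM' from pos 2. Output: "GMMMMMMMMM"
Token 5: backref(off=8, len=5). Copied 'MMMMM' from pos 2. Output: "GMMMMMMMMMMMMMM"
Token 6: literal('W'). Output: "GMMMMMMMMMMMMMMW"
Token 7: literal('B'). Output: "GMMMMMMMMMMMMMMWB"
Token 8: literal('K'). Output: "GMMMMMMMMMMMMMMWBK"
Token 9: backref(off=5, len=1). Copied 'M' from pos 13. Output: "GMMMMMMMMMMMMMMWBKM"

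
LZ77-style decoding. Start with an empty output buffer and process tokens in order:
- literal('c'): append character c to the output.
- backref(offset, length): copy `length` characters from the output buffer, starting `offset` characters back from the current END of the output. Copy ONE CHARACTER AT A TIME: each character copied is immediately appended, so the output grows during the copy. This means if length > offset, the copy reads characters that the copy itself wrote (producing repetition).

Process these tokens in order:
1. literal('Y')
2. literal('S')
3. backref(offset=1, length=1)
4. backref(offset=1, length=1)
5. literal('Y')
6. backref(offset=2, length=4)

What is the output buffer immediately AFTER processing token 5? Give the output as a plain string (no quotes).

Answer: YSSSY

Derivation:
Token 1: literal('Y'). Output: "Y"
Token 2: literal('S'). Output: "YS"
Token 3: backref(off=1, len=1). Copied 'S' from pos 1. Output: "YSS"
Token 4: backref(off=1, len=1). Copied 'S' from pos 2. Output: "YSSS"
Token 5: literal('Y'). Output: "YSSSY"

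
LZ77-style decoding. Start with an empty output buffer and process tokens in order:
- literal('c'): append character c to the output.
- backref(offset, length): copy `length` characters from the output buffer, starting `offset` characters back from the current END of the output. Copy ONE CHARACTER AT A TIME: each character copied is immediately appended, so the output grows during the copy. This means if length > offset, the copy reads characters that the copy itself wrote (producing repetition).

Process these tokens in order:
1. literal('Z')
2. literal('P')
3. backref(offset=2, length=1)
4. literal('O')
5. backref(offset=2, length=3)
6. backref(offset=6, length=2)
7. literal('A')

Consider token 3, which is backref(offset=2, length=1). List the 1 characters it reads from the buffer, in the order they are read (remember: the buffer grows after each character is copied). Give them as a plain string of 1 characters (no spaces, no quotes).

Answer: Z

Derivation:
Token 1: literal('Z'). Output: "Z"
Token 2: literal('P'). Output: "ZP"
Token 3: backref(off=2, len=1). Buffer before: "ZP" (len 2)
  byte 1: read out[0]='Z', append. Buffer now: "ZPZ"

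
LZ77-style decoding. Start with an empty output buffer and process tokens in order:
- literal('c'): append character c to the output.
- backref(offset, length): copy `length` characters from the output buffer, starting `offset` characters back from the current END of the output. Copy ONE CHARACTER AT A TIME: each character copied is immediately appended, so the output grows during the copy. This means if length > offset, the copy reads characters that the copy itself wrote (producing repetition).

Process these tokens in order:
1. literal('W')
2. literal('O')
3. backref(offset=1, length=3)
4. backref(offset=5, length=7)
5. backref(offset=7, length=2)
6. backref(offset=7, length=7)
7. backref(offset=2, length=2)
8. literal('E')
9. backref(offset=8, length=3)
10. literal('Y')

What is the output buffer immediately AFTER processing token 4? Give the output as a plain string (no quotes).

Token 1: literal('W'). Output: "W"
Token 2: literal('O'). Output: "WO"
Token 3: backref(off=1, len=3) (overlapping!). Copied 'OOO' from pos 1. Output: "WOOOO"
Token 4: backref(off=5, len=7) (overlapping!). Copied 'WOOOOWO' from pos 0. Output: "WOOOOWOOOOWO"

Answer: WOOOOWOOOOWO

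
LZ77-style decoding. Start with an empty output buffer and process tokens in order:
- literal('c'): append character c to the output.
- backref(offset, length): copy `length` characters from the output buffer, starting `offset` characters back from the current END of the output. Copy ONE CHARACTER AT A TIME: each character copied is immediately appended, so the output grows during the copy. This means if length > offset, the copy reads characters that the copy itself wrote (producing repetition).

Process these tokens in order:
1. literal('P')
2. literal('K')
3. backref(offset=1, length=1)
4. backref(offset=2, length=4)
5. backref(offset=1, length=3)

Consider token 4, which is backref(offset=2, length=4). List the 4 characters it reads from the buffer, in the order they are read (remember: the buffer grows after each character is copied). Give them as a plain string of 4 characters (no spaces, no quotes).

Answer: KKKK

Derivation:
Token 1: literal('P'). Output: "P"
Token 2: literal('K'). Output: "PK"
Token 3: backref(off=1, len=1). Copied 'K' from pos 1. Output: "PKK"
Token 4: backref(off=2, len=4). Buffer before: "PKK" (len 3)
  byte 1: read out[1]='K', append. Buffer now: "PKKK"
  byte 2: read out[2]='K', append. Buffer now: "PKKKK"
  byte 3: read out[3]='K', append. Buffer now: "PKKKKK"
  byte 4: read out[4]='K', append. Buffer now: "PKKKKKK"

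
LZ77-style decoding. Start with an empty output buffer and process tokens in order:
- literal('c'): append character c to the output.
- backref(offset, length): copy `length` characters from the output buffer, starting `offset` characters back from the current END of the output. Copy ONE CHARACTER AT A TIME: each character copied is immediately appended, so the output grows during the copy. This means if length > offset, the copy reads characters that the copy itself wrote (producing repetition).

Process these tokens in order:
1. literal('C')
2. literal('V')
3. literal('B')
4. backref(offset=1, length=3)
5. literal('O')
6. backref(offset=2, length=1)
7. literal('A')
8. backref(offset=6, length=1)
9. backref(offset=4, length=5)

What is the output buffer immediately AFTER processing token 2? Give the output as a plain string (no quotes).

Answer: CV

Derivation:
Token 1: literal('C'). Output: "C"
Token 2: literal('V'). Output: "CV"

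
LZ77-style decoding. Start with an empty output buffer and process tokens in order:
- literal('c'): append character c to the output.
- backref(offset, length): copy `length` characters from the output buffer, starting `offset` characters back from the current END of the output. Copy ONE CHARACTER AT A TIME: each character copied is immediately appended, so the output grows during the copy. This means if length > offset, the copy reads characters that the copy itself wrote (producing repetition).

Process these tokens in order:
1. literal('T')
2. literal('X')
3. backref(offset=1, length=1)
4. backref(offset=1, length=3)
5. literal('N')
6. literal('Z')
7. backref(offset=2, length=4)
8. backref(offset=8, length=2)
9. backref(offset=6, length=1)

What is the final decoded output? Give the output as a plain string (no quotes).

Token 1: literal('T'). Output: "T"
Token 2: literal('X'). Output: "TX"
Token 3: backref(off=1, len=1). Copied 'X' from pos 1. Output: "TXX"
Token 4: backref(off=1, len=3) (overlapping!). Copied 'XXX' from pos 2. Output: "TXXXXX"
Token 5: literal('N'). Output: "TXXXXXN"
Token 6: literal('Z'). Output: "TXXXXXNZ"
Token 7: backref(off=2, len=4) (overlapping!). Copied 'NZNZ' from pos 6. Output: "TXXXXXNZNZNZ"
Token 8: backref(off=8, len=2). Copied 'XX' from pos 4. Output: "TXXXXXNZNZNZXX"
Token 9: backref(off=6, len=1). Copied 'N' from pos 8. Output: "TXXXXXNZNZNZXXN"

Answer: TXXXXXNZNZNZXXN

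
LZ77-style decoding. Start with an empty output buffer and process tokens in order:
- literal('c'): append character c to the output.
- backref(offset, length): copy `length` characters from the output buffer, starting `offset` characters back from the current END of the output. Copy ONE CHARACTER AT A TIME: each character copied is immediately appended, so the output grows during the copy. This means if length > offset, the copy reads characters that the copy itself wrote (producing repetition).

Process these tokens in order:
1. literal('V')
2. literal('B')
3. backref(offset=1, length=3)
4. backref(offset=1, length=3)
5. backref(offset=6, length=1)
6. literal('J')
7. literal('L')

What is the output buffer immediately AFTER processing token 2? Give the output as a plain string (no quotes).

Token 1: literal('V'). Output: "V"
Token 2: literal('B'). Output: "VB"

Answer: VB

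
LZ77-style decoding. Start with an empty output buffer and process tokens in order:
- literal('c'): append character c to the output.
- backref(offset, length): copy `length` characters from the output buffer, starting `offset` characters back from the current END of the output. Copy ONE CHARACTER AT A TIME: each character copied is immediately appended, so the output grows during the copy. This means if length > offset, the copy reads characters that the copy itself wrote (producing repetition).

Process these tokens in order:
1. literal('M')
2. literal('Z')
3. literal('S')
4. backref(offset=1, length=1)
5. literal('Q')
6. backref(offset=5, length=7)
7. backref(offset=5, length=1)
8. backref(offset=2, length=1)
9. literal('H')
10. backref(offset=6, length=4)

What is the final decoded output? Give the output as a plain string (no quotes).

Token 1: literal('M'). Output: "M"
Token 2: literal('Z'). Output: "MZ"
Token 3: literal('S'). Output: "MZS"
Token 4: backref(off=1, len=1). Copied 'S' from pos 2. Output: "MZSS"
Token 5: literal('Q'). Output: "MZSSQ"
Token 6: backref(off=5, len=7) (overlapping!). Copied 'MZSSQMZ' from pos 0. Output: "MZSSQMZSSQMZ"
Token 7: backref(off=5, len=1). Copied 'S' from pos 7. Output: "MZSSQMZSSQMZS"
Token 8: backref(off=2, len=1). Copied 'Z' from pos 11. Output: "MZSSQMZSSQMZSZ"
Token 9: literal('H'). Output: "MZSSQMZSSQMZSZH"
Token 10: backref(off=6, len=4). Copied 'QMZS' from pos 9. Output: "MZSSQMZSSQMZSZHQMZS"

Answer: MZSSQMZSSQMZSZHQMZS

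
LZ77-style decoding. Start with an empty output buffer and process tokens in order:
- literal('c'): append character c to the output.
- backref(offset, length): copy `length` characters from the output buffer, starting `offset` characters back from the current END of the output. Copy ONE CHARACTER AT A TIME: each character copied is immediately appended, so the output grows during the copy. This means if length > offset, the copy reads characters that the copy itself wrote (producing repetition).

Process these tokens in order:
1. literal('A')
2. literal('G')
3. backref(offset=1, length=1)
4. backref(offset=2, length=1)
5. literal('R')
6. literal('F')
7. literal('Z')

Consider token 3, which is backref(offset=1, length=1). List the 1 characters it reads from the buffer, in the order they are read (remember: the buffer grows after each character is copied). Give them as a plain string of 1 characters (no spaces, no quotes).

Answer: G

Derivation:
Token 1: literal('A'). Output: "A"
Token 2: literal('G'). Output: "AG"
Token 3: backref(off=1, len=1). Buffer before: "AG" (len 2)
  byte 1: read out[1]='G', append. Buffer now: "AGG"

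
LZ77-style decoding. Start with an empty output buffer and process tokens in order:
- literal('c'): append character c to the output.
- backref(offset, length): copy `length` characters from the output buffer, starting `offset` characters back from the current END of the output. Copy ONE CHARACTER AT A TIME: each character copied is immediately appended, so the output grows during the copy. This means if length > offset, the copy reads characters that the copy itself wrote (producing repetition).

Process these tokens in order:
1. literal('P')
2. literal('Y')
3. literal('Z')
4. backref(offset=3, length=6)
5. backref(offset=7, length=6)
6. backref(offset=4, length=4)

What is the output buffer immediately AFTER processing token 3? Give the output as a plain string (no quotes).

Answer: PYZ

Derivation:
Token 1: literal('P'). Output: "P"
Token 2: literal('Y'). Output: "PY"
Token 3: literal('Z'). Output: "PYZ"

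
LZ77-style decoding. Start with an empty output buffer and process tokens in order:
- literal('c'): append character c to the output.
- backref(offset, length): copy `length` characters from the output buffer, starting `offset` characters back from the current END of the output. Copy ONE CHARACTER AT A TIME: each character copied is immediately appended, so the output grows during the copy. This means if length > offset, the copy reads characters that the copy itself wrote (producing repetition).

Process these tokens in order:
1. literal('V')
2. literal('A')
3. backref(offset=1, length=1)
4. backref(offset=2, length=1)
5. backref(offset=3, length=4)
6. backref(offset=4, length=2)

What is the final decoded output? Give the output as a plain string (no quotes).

Token 1: literal('V'). Output: "V"
Token 2: literal('A'). Output: "VA"
Token 3: backref(off=1, len=1). Copied 'A' from pos 1. Output: "VAA"
Token 4: backref(off=2, len=1). Copied 'A' from pos 1. Output: "VAAA"
Token 5: backref(off=3, len=4) (overlapping!). Copied 'AAAA' from pos 1. Output: "VAAAAAAA"
Token 6: backref(off=4, len=2). Copied 'AA' from pos 4. Output: "VAAAAAAAAA"

Answer: VAAAAAAAAA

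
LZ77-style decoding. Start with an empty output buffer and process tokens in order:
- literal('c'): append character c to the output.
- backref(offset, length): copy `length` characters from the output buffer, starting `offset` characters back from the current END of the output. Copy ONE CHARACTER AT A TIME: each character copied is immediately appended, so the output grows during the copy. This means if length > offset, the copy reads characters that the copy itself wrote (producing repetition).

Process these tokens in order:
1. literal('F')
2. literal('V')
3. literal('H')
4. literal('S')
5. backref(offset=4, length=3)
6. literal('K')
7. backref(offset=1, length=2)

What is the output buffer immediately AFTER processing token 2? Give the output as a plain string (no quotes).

Token 1: literal('F'). Output: "F"
Token 2: literal('V'). Output: "FV"

Answer: FV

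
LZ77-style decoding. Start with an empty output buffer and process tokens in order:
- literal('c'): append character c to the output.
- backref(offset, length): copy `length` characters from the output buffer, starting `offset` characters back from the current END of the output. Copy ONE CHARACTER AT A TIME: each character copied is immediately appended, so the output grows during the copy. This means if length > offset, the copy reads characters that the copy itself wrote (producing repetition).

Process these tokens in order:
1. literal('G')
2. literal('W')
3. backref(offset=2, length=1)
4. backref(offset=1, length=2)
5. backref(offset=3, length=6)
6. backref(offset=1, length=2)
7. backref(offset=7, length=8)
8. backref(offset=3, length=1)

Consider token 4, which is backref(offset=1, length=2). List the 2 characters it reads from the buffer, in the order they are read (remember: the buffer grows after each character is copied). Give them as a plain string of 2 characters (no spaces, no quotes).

Answer: GG

Derivation:
Token 1: literal('G'). Output: "G"
Token 2: literal('W'). Output: "GW"
Token 3: backref(off=2, len=1). Copied 'G' from pos 0. Output: "GWG"
Token 4: backref(off=1, len=2). Buffer before: "GWG" (len 3)
  byte 1: read out[2]='G', append. Buffer now: "GWGG"
  byte 2: read out[3]='G', append. Buffer now: "GWGGG"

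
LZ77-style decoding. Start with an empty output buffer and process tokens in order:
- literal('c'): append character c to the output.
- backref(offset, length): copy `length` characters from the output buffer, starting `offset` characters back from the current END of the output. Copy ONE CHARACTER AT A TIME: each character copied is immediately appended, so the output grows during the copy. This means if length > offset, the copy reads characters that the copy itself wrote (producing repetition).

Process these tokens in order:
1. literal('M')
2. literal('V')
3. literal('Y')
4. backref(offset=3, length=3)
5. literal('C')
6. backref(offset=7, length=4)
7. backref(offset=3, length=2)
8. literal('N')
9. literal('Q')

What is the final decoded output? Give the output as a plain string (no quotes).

Token 1: literal('M'). Output: "M"
Token 2: literal('V'). Output: "MV"
Token 3: literal('Y'). Output: "MVY"
Token 4: backref(off=3, len=3). Copied 'MVY' from pos 0. Output: "MVYMVY"
Token 5: literal('C'). Output: "MVYMVYC"
Token 6: backref(off=7, len=4). Copied 'MVYM' from pos 0. Output: "MVYMVYCMVYM"
Token 7: backref(off=3, len=2). Copied 'VY' from pos 8. Output: "MVYMVYCMVYMVY"
Token 8: literal('N'). Output: "MVYMVYCMVYMVYN"
Token 9: literal('Q'). Output: "MVYMVYCMVYMVYNQ"

Answer: MVYMVYCMVYMVYNQ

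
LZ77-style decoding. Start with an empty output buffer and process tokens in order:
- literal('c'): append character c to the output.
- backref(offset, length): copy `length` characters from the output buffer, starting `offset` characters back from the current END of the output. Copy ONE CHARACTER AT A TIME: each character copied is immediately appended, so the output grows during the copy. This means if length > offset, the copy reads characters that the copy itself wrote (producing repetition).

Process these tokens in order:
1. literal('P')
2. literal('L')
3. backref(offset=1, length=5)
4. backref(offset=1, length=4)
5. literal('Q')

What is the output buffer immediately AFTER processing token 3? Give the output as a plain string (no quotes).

Answer: PLLLLLL

Derivation:
Token 1: literal('P'). Output: "P"
Token 2: literal('L'). Output: "PL"
Token 3: backref(off=1, len=5) (overlapping!). Copied 'LLLLL' from pos 1. Output: "PLLLLLL"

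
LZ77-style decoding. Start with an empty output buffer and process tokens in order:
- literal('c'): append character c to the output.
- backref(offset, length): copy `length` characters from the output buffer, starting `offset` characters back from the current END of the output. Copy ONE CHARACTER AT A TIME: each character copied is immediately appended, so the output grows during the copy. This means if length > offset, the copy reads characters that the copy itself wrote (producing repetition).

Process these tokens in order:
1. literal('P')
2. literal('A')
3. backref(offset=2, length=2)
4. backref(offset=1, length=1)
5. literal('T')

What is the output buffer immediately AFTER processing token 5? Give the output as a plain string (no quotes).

Answer: PAPAAT

Derivation:
Token 1: literal('P'). Output: "P"
Token 2: literal('A'). Output: "PA"
Token 3: backref(off=2, len=2). Copied 'PA' from pos 0. Output: "PAPA"
Token 4: backref(off=1, len=1). Copied 'A' from pos 3. Output: "PAPAA"
Token 5: literal('T'). Output: "PAPAAT"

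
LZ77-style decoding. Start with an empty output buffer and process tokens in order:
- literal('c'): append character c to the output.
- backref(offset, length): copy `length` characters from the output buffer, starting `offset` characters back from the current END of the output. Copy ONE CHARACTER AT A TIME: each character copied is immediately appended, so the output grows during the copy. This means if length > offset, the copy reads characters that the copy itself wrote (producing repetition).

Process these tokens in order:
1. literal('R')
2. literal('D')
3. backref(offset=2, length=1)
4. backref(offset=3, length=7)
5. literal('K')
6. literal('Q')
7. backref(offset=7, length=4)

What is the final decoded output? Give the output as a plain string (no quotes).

Token 1: literal('R'). Output: "R"
Token 2: literal('D'). Output: "RD"
Token 3: backref(off=2, len=1). Copied 'R' from pos 0. Output: "RDR"
Token 4: backref(off=3, len=7) (overlapping!). Copied 'RDRRDRR' from pos 0. Output: "RDRRDRRDRR"
Token 5: literal('K'). Output: "RDRRDRRDRRK"
Token 6: literal('Q'). Output: "RDRRDRRDRRKQ"
Token 7: backref(off=7, len=4). Copied 'RRDR' from pos 5. Output: "RDRRDRRDRRKQRRDR"

Answer: RDRRDRRDRRKQRRDR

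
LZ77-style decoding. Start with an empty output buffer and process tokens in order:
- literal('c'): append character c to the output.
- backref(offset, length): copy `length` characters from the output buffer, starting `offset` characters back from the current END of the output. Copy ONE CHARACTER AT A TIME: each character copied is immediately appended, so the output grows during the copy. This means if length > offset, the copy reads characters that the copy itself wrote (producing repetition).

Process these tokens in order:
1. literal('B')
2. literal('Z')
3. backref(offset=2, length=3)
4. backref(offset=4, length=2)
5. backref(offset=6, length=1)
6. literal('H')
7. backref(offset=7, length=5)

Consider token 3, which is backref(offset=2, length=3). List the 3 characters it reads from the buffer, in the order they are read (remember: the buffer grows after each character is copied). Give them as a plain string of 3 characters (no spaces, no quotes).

Answer: BZB

Derivation:
Token 1: literal('B'). Output: "B"
Token 2: literal('Z'). Output: "BZ"
Token 3: backref(off=2, len=3). Buffer before: "BZ" (len 2)
  byte 1: read out[0]='B', append. Buffer now: "BZB"
  byte 2: read out[1]='Z', append. Buffer now: "BZBZ"
  byte 3: read out[2]='B', append. Buffer now: "BZBZB"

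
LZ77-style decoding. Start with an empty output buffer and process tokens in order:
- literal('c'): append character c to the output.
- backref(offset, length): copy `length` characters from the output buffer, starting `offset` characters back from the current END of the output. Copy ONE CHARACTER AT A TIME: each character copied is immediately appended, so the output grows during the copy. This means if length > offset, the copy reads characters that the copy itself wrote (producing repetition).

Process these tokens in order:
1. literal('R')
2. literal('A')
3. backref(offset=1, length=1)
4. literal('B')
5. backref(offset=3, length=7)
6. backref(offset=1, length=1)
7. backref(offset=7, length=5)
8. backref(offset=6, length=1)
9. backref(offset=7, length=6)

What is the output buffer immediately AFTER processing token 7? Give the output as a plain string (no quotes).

Answer: RAABAABAABAAABAAB

Derivation:
Token 1: literal('R'). Output: "R"
Token 2: literal('A'). Output: "RA"
Token 3: backref(off=1, len=1). Copied 'A' from pos 1. Output: "RAA"
Token 4: literal('B'). Output: "RAAB"
Token 5: backref(off=3, len=7) (overlapping!). Copied 'AABAABA' from pos 1. Output: "RAABAABAABA"
Token 6: backref(off=1, len=1). Copied 'A' from pos 10. Output: "RAABAABAABAA"
Token 7: backref(off=7, len=5). Copied 'ABAAB' from pos 5. Output: "RAABAABAABAAABAAB"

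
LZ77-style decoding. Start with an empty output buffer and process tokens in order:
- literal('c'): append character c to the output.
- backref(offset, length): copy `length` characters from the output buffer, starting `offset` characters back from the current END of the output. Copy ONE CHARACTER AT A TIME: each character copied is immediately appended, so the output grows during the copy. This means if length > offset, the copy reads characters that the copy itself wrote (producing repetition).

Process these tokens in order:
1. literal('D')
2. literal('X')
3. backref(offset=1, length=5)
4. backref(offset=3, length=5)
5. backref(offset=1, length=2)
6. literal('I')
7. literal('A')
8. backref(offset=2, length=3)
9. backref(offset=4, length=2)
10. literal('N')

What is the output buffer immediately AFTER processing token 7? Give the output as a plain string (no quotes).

Answer: DXXXXXXXXXXXXXIA

Derivation:
Token 1: literal('D'). Output: "D"
Token 2: literal('X'). Output: "DX"
Token 3: backref(off=1, len=5) (overlapping!). Copied 'XXXXX' from pos 1. Output: "DXXXXXX"
Token 4: backref(off=3, len=5) (overlapping!). Copied 'XXXXX' from pos 4. Output: "DXXXXXXXXXXX"
Token 5: backref(off=1, len=2) (overlapping!). Copied 'XX' from pos 11. Output: "DXXXXXXXXXXXXX"
Token 6: literal('I'). Output: "DXXXXXXXXXXXXXI"
Token 7: literal('A'). Output: "DXXXXXXXXXXXXXIA"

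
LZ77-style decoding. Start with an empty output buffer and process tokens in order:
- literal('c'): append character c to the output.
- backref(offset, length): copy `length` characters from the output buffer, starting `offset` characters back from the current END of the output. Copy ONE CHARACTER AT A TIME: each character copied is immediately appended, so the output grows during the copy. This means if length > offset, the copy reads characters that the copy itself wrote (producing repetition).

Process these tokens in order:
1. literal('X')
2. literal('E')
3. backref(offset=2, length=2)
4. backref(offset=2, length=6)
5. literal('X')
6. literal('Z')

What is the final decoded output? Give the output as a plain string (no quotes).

Token 1: literal('X'). Output: "X"
Token 2: literal('E'). Output: "XE"
Token 3: backref(off=2, len=2). Copied 'XE' from pos 0. Output: "XEXE"
Token 4: backref(off=2, len=6) (overlapping!). Copied 'XEXEXE' from pos 2. Output: "XEXEXEXEXE"
Token 5: literal('X'). Output: "XEXEXEXEXEX"
Token 6: literal('Z'). Output: "XEXEXEXEXEXZ"

Answer: XEXEXEXEXEXZ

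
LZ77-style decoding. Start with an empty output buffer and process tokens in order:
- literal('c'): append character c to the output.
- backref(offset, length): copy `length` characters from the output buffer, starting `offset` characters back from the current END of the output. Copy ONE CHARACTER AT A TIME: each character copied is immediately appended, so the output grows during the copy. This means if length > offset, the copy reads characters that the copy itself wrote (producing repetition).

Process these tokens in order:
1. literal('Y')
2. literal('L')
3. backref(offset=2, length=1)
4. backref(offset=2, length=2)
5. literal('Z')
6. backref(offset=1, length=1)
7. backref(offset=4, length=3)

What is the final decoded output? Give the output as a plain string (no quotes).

Token 1: literal('Y'). Output: "Y"
Token 2: literal('L'). Output: "YL"
Token 3: backref(off=2, len=1). Copied 'Y' from pos 0. Output: "YLY"
Token 4: backref(off=2, len=2). Copied 'LY' from pos 1. Output: "YLYLY"
Token 5: literal('Z'). Output: "YLYLYZ"
Token 6: backref(off=1, len=1). Copied 'Z' from pos 5. Output: "YLYLYZZ"
Token 7: backref(off=4, len=3). Copied 'LYZ' from pos 3. Output: "YLYLYZZLYZ"

Answer: YLYLYZZLYZ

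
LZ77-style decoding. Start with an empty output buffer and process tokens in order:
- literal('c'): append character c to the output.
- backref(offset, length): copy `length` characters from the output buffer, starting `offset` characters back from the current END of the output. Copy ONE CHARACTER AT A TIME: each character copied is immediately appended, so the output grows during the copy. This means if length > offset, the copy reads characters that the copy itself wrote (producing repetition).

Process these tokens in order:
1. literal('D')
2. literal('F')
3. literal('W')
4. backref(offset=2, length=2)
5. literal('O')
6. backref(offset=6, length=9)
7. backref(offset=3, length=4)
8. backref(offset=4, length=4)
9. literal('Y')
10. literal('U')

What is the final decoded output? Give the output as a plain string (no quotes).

Token 1: literal('D'). Output: "D"
Token 2: literal('F'). Output: "DF"
Token 3: literal('W'). Output: "DFW"
Token 4: backref(off=2, len=2). Copied 'FW' from pos 1. Output: "DFWFW"
Token 5: literal('O'). Output: "DFWFWO"
Token 6: backref(off=6, len=9) (overlapping!). Copied 'DFWFWODFW' from pos 0. Output: "DFWFWODFWFWODFW"
Token 7: backref(off=3, len=4) (overlapping!). Copied 'DFWD' from pos 12. Output: "DFWFWODFWFWODFWDFWD"
Token 8: backref(off=4, len=4). Copied 'DFWD' from pos 15. Output: "DFWFWODFWFWODFWDFWDDFWD"
Token 9: literal('Y'). Output: "DFWFWODFWFWODFWDFWDDFWDY"
Token 10: literal('U'). Output: "DFWFWODFWFWODFWDFWDDFWDYU"

Answer: DFWFWODFWFWODFWDFWDDFWDYU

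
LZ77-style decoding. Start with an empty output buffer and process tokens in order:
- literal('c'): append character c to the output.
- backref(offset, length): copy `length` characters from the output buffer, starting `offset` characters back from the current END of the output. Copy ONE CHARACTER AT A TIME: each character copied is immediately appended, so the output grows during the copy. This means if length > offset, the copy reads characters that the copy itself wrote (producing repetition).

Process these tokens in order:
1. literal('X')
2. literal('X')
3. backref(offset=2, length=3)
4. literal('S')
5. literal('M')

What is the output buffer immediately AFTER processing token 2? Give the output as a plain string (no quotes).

Answer: XX

Derivation:
Token 1: literal('X'). Output: "X"
Token 2: literal('X'). Output: "XX"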